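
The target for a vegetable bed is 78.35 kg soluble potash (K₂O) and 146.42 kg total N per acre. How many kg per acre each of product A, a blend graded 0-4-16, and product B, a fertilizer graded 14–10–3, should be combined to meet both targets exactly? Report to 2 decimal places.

293.59 kg product A, 1045.86 kg product B

Let a = kg of product A, b = kg of product B (per acre).
K₂O: 0.16·a + 0.03·b = 78.35
N: 0·a + 0.14·b = 146.42
Solving simultaneously: a = 293.589, b = 1045.857.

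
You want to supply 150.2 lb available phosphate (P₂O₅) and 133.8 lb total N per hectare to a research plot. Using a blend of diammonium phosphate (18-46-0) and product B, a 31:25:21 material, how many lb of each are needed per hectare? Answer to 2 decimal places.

134.34 lb diammonium phosphate, 353.61 lb product B

With a, b = lb per hectare of diammonium phosphate and product B:
P₂O₅: 0.46·a + 0.25·b = 150.2
N: 0.18·a + 0.31·b = 133.8
Solving simultaneously: a = 134.344, b = 353.607.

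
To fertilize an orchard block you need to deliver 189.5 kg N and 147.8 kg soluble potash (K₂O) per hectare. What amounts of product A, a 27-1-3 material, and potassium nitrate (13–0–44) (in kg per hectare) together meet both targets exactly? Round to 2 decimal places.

With a, b = kg per hectare of product A and potassium nitrate:
N: 0.27·a + 0.13·b = 189.5
K₂O: 0.03·a + 0.44·b = 147.8
From row1: a = (189.5 − 0.13·b) / 0.27.
Into row2: 0.03·(189.5 − 0.13·b)/0.27 + 0.44·b = 147.8 → b = 297.833, a = 558.451.

558.45 kg product A, 297.83 kg potassium nitrate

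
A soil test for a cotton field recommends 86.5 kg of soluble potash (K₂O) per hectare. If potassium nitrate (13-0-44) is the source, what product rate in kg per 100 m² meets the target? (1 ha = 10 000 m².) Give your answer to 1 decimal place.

2.0 kg of product per hundred sq m

Product per hectare = 86.5 / 44% = 196.591 kg.
Convert to per 100 m²: 196.591 × 0.01 = 1.96591 kg.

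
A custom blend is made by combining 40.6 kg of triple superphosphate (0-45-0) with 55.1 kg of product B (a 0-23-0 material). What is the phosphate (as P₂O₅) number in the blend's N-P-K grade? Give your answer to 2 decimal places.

Total mass = 40.6 + 55.1 = 95.7 kg.
P₂O₅ mass = 45%×40.6 + 23%×55.1 = 30.943 kg.
% P₂O₅ = 30.943 / 95.7 = 32.3333%.

32.33% P₂O₅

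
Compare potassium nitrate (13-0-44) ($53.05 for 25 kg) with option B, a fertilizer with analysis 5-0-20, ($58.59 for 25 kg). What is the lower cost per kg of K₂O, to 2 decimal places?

$4.82 per kg K₂O (potassium nitrate)

potassium nitrate: K₂O per bag = 25 × 44% = 11 kg; cost = 53.05 / 11 = $4.8227/kg K₂O.
option B: K₂O per bag = 25 × 20% = 5 kg; cost = 58.59 / 5 = $11.7180/kg K₂O.
potassium nitrate is cheaper.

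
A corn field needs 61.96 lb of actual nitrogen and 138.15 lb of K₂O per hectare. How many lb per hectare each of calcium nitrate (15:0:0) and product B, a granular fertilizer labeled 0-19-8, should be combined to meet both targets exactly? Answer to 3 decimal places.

With a, b = lb per hectare of calcium nitrate and product B:
N: 0.15·a + 0·b = 61.96
K₂O: 0·a + 0.08·b = 138.15
Solving simultaneously: a = 413.0667, b = 1726.875.

413.067 lb calcium nitrate, 1726.875 lb product B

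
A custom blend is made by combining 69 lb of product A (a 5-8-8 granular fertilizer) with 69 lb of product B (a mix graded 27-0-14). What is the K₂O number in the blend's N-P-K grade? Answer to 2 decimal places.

Total mass = 69 + 69 = 138 lb.
K₂O mass = 8%×69 + 14%×69 = 15.18 lb.
% K₂O = 15.18 / 138 = 11%.

11.00% K₂O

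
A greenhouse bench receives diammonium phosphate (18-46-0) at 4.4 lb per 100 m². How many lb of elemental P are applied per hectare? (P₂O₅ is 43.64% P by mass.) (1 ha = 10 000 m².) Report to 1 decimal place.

88.3 lb P per hectare

P₂O₅ per 100 m² = 4.4 × 46% = 2.024 lb.
Elemental P = 2.024 × 0.4364 = 0.883274 lb per 100 m².
Convert to per hectare: 0.883274 × 100 = 88.3274 lb.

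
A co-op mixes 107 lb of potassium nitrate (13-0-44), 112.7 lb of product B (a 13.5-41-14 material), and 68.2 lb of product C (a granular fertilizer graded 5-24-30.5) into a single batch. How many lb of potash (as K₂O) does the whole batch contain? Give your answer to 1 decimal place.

83.7 lb K₂O

K₂O mass = 44%×107 + 14%×112.7 + 30.5%×68.2 = 83.659 lb.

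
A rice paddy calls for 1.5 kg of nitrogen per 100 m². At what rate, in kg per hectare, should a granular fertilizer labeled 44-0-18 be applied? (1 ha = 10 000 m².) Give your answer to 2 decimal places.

340.91 kg of product per hectare

Product per 100 m² = 1.5 / 44% = 3.40909 kg.
Convert to per hectare: 3.40909 × 100 = 340.909 kg.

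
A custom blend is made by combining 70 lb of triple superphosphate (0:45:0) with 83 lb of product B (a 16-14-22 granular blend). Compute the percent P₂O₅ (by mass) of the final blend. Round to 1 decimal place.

Total mass = 70 + 83 = 153 lb.
P₂O₅ mass = 45%×70 + 14%×83 = 43.12 lb.
% P₂O₅ = 43.12 / 153 = 28.183%.

28.2% P₂O₅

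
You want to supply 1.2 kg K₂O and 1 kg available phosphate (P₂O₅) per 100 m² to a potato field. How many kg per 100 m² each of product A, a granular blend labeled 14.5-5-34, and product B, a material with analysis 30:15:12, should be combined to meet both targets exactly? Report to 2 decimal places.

Let a = kg of product A, b = kg of product B (per 100 m²).
K₂O: 0.34·a + 0.12·b = 1.2
P₂O₅: 0.05·a + 0.15·b = 1
Solving simultaneously: a = 1.33333, b = 6.22222.

1.33 kg product A, 6.22 kg product B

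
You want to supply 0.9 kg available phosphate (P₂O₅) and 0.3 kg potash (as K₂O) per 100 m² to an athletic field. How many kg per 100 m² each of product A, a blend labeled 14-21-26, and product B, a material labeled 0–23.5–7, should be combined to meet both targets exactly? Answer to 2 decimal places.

Let a = kg of product A, b = kg of product B (per 100 m²).
P₂O₅: 0.21·a + 0.235·b = 0.9
K₂O: 0.26·a + 0.07·b = 0.3
Eliminate b: (row1) − 0.235/0.07·(row2) → -0.662857·a = -0.107143, so a = 0.161638.
Then b = (0.3 − 0.26·0.161638) / 0.07 = 3.68534.

0.16 kg product A, 3.69 kg product B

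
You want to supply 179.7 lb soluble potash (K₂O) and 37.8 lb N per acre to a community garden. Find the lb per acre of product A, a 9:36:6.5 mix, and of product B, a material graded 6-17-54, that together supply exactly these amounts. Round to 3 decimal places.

215.436 lb product A, 306.846 lb product B

With a, b = lb per acre of product A and product B:
K₂O: 0.065·a + 0.54·b = 179.7
N: 0.09·a + 0.06·b = 37.8
From row1: a = (179.7 − 0.54·b) / 0.065.
Into row2: 0.09·(179.7 − 0.54·b)/0.065 + 0.06·b = 37.8 → b = 306.8456, a = 215.4362.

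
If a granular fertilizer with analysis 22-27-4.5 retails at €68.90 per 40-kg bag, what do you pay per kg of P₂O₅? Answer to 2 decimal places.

P₂O₅ in bag = 40 × 27% = 10.8 kg.
Cost per kg P₂O₅ = €68.90 / 10.8 = €6.3796.

€6.38 per kg P₂O₅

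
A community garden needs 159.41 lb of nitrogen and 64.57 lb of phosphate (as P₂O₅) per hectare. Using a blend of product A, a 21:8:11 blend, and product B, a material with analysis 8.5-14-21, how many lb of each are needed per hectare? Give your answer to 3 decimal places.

Let a = lb of product A, b = lb of product B (per hectare).
N: 0.21·a + 0.085·b = 159.41
P₂O₅: 0.08·a + 0.14·b = 64.57
From row1: a = (159.41 − 0.085·b) / 0.21.
Into row2: 0.08·(159.41 − 0.085·b)/0.21 + 0.14·b = 64.57 → b = 35.7035, a = 744.6438.

744.644 lb product A, 35.704 lb product B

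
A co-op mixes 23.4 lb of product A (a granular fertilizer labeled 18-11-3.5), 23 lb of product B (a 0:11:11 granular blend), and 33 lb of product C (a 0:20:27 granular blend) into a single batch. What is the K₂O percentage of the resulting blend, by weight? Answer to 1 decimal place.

15.4% K₂O

Total mass = 23.4 + 23 + 33 = 79.4 lb.
K₂O mass = 3.5%×23.4 + 11%×23 + 27%×33 = 12.259 lb.
% K₂O = 12.259 / 79.4 = 15.4395%.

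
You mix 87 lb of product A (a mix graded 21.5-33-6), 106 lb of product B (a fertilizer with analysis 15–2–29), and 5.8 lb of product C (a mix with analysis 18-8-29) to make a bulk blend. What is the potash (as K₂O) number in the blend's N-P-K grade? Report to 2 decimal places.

Total mass = 87 + 106 + 5.8 = 198.8 lb.
K₂O mass = 6%×87 + 29%×106 + 29%×5.8 = 37.642 lb.
% K₂O = 37.642 / 198.8 = 18.9346%.

18.93% K₂O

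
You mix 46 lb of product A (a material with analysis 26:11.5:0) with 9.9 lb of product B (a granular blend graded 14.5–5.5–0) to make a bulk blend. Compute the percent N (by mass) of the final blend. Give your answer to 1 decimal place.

24.0% N

Total mass = 46 + 9.9 = 55.9 lb.
N mass = 26%×46 + 14.5%×9.9 = 13.3955 lb.
% N = 13.3955 / 55.9 = 23.9633%.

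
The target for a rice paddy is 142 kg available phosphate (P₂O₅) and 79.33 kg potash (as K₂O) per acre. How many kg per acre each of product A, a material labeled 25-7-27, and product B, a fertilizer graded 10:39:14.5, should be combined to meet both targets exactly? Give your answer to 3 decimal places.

108.762 kg product A, 344.581 kg product B

Let a = kg of product A, b = kg of product B (per acre).
P₂O₅: 0.07·a + 0.39·b = 142
K₂O: 0.27·a + 0.145·b = 79.33
Solving simultaneously: a = 108.76195, b = 344.5812.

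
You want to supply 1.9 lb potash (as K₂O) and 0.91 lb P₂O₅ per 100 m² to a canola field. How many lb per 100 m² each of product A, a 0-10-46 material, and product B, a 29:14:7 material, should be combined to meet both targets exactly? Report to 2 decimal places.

3.52 lb product A, 3.98 lb product B

Per-100 m² balance (a = product A, b = product B):
K₂O: 0.46·a + 0.07·b = 1.9
P₂O₅: 0.1·a + 0.14·b = 0.91
Eliminate a: (row1) − 0.46/0.1·(row2) → -0.574·b = -2.286, so b = 3.98258.
Back-substitute: a = (1.9 − 0.07·3.98258) / 0.46 = 3.52439.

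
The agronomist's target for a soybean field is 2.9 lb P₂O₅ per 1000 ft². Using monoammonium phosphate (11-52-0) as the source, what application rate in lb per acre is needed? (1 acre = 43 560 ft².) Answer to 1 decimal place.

242.9 lb of product per acre

Product per 1000 ft² = 2.9 / 52% = 5.57692 lb.
Convert to per acre: 5.57692 × 43.56 = 242.931 lb.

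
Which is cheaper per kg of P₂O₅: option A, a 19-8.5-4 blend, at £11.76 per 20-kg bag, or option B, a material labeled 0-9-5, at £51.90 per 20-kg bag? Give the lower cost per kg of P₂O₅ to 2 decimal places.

option A: P₂O₅ per bag = 20 × 8.5% = 1.7 kg; cost = 11.76 / 1.7 = £6.9176/kg P₂O₅.
option B: P₂O₅ per bag = 20 × 9% = 1.8 kg; cost = 51.90 / 1.8 = £28.8333/kg P₂O₅.
option A is cheaper.

£6.92 per kg P₂O₅ (option A)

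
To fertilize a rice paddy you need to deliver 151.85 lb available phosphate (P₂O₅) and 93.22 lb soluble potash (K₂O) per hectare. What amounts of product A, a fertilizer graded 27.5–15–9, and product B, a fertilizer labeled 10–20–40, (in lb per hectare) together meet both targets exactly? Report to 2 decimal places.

1002.29 lb product A, 7.54 lb product B

Let a = lb of product A, b = lb of product B (per hectare).
P₂O₅: 0.15·a + 0.2·b = 151.85
K₂O: 0.09·a + 0.4·b = 93.22
Eliminate a: (row1) − 0.15/0.09·(row2) → -0.466667·b = -3.51667, so b = 7.53571.
Back-substitute: a = (151.85 − 0.2·7.53571) / 0.15 = 1002.286.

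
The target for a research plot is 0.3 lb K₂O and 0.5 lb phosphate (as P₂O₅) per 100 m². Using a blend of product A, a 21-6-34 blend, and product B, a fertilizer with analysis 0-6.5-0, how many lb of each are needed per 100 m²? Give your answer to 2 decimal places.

Let a = lb of product A, b = lb of product B (per 100 m²).
K₂O: 0.34·a + 0·b = 0.3
P₂O₅: 0.06·a + 0.065·b = 0.5
From row1: a = (0.3 − 0·b) / 0.34.
Into row2: 0.06·(0.3 − 0·b)/0.34 + 0.065·b = 0.5 → b = 6.87783, a = 0.882353.

0.88 lb product A, 6.88 lb product B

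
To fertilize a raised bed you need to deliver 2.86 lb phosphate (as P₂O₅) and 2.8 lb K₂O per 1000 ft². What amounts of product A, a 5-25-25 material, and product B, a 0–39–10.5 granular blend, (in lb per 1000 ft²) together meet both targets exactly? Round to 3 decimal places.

11.112 lb product A, 0.211 lb product B

With a, b = lb per 1000 ft² of product A and product B:
P₂O₅: 0.25·a + 0.39·b = 2.86
K₂O: 0.25·a + 0.105·b = 2.8
Solving simultaneously: a = 11.1116, b = 0.210526.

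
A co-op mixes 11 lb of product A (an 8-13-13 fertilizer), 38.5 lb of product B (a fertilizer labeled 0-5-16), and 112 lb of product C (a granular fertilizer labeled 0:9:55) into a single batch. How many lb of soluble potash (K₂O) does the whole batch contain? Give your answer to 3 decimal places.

K₂O mass = 13%×11 + 16%×38.5 + 55%×112 = 69.19 lb.

69.190 lb K₂O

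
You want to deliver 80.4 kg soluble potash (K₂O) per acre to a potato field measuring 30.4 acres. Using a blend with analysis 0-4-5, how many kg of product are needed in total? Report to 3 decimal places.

48883.200 kg

Product per acre = 80.4 / 5% = 1608 kg.
Total product = 1608 × 30.4 = 48883.2 kg.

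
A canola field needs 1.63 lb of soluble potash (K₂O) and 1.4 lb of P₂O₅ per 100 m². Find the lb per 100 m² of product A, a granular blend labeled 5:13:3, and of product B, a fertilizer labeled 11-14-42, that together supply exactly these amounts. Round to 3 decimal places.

7.139 lb product A, 3.371 lb product B

Let a = lb of product A, b = lb of product B (per 100 m²).
K₂O: 0.03·a + 0.42·b = 1.63
P₂O₅: 0.13·a + 0.14·b = 1.4
Eliminate a: (row1) − 0.03/0.13·(row2) → 0.387692·b = 1.30692, so b = 3.37103.
Back-substitute: a = (1.63 − 0.42·3.37103) / 0.03 = 7.13889.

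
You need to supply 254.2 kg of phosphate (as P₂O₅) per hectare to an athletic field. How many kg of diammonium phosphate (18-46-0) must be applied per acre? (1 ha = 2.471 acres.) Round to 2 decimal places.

Product per hectare = 254.2 / 46% = 552.609 kg.
Convert to per acre: 552.609 × 0.404694 = 223.638 kg.

223.64 kg of product per acre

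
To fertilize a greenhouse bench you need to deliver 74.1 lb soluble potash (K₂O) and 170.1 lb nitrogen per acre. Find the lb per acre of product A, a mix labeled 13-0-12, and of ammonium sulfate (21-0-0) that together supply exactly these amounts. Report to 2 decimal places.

Per-acre balance (a = product A, b = ammonium sulfate):
K₂O: 0.12·a + 0·b = 74.1
N: 0.13·a + 0.21·b = 170.1
Eliminate a: (row1) − 0.12/0.13·(row2) → -0.193846·b = -82.9154, so b = 427.738.
Back-substitute: a = (74.1 − 0·427.738) / 0.12 = 617.5.

617.50 lb product A, 427.74 lb ammonium sulfate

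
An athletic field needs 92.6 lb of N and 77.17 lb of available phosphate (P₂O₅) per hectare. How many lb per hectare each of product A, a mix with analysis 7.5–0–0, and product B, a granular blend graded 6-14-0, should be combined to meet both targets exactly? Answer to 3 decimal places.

With a, b = lb per hectare of product A and product B:
N: 0.075·a + 0.06·b = 92.6
P₂O₅: 0·a + 0.14·b = 77.17
Solving simultaneously: a = 793.6952, b = 551.2143.

793.695 lb product A, 551.214 lb product B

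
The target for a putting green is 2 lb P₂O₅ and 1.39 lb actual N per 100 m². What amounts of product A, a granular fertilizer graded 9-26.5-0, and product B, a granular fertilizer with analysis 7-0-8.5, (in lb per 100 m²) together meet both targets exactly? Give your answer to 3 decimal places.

7.547 lb product A, 10.154 lb product B

Let a = lb of product A, b = lb of product B (per 100 m²).
P₂O₅: 0.265·a + 0·b = 2
N: 0.09·a + 0.07·b = 1.39
Eliminate a: (row1) − 0.265/0.09·(row2) → -0.206111·b = -2.09278, so b = 10.1536.
Back-substitute: a = (2 − 0·10.1536) / 0.265 = 7.54717.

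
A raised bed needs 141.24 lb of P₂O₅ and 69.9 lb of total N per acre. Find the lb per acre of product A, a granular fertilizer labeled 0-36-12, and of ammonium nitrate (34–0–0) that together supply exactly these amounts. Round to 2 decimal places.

With a, b = lb per acre of product A and ammonium nitrate:
P₂O₅: 0.36·a + 0·b = 141.24
N: 0·a + 0.34·b = 69.9
Solving simultaneously: a = 392.333, b = 205.588.

392.33 lb product A, 205.59 lb ammonium nitrate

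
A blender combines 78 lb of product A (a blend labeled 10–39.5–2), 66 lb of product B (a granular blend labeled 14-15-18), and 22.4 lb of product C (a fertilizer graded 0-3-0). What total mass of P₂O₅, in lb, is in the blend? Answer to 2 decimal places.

P₂O₅ mass = 39.5%×78 + 15%×66 + 3%×22.4 = 41.382 lb.

41.38 lb P₂O₅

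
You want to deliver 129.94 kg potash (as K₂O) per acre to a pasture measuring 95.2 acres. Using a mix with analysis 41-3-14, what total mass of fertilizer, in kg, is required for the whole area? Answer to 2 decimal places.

Product per acre = 129.94 / 14% = 928.143 kg.
Total product = 928.143 × 95.2 = 88359.2 kg.

88359.20 kg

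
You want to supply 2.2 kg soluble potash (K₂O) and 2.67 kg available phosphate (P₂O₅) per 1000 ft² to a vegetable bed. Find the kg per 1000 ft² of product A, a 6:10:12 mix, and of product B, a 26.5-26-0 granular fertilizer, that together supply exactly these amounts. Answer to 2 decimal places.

Let a = kg of product A, b = kg of product B (per 1000 ft²).
K₂O: 0.12·a + 0·b = 2.2
P₂O₅: 0.1·a + 0.26·b = 2.67
Eliminate b: (row1) − 0/0.26·(row2) → 0.12·a = 2.2, so a = 18.3333.
Then b = (2.67 − 0.1·18.3333) / 0.26 = 3.21795.

18.33 kg product A, 3.22 kg product B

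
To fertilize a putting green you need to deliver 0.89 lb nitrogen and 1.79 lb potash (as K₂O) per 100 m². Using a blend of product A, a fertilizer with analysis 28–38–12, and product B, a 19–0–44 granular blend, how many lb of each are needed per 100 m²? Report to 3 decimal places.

0.513 lb product A, 3.928 lb product B

With a, b = lb per 100 m² of product A and product B:
N: 0.28·a + 0.19·b = 0.89
K₂O: 0.12·a + 0.44·b = 1.79
Solving simultaneously: a = 0.512948, b = 3.92829.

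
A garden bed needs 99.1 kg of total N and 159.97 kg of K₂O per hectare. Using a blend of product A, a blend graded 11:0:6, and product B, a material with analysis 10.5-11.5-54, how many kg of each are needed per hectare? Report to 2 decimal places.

691.47 kg product A, 219.41 kg product B

Per-hectare balance (a = product A, b = product B):
N: 0.11·a + 0.105·b = 99.1
K₂O: 0.06·a + 0.54·b = 159.97
Eliminate a: (row1) − 0.11/0.06·(row2) → -0.885·b = -194.178, so b = 219.411.
Back-substitute: a = (99.1 − 0.105·219.411) / 0.11 = 691.472.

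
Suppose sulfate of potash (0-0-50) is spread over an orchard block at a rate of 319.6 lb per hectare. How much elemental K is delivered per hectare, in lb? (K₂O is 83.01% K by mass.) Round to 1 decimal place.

132.6 lb K per hectare

K₂O per hectare = 319.6 × 50% = 159.8 lb.
Elemental K = 159.8 × 0.8301 = 132.64998 lb per hectare.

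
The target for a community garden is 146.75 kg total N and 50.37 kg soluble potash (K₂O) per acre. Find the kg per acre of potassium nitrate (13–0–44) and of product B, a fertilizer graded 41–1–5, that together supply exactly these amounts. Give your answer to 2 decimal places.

76.56 kg potassium nitrate, 333.65 kg product B

Per-acre balance (a = potassium nitrate, b = product B):
N: 0.13·a + 0.41·b = 146.75
K₂O: 0.44·a + 0.05·b = 50.37
From row1: a = (146.75 − 0.41·b) / 0.13.
Into row2: 0.44·(146.75 − 0.41·b)/0.13 + 0.05·b = 50.37 → b = 333.651, a = 76.5624.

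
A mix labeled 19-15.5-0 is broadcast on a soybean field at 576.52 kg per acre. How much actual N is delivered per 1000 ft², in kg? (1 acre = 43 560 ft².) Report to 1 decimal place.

2.5 kg N per thousand sq ft

nitrogen per acre = 576.52 × 19% = 109.539 kg.
Convert to per 1000 ft²: 109.539 × 0.0229568 = 2.51466 kg.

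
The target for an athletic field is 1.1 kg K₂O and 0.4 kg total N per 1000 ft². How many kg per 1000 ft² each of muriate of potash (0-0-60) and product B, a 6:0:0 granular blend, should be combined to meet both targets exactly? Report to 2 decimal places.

1.83 kg muriate of potash, 6.67 kg product B

With a, b = kg per 1000 ft² of muriate of potash and product B:
K₂O: 0.6·a + 0·b = 1.1
N: 0·a + 0.06·b = 0.4
Solving simultaneously: a = 1.83333, b = 6.66667.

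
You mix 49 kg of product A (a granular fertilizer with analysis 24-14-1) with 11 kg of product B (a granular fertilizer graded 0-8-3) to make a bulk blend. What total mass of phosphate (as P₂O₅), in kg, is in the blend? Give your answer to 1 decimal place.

P₂O₅ mass = 14%×49 + 8%×11 = 7.74 kg.

7.7 kg P₂O₅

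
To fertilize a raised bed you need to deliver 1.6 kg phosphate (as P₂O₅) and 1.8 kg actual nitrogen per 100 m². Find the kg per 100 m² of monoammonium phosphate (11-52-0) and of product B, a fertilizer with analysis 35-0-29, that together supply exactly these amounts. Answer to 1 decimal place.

3.1 kg monoammonium phosphate, 4.2 kg product B

Let a = kg of monoammonium phosphate, b = kg of product B (per 100 m²).
P₂O₅: 0.52·a + 0·b = 1.6
N: 0.11·a + 0.35·b = 1.8
Solving simultaneously: a = 3.07692, b = 4.17582.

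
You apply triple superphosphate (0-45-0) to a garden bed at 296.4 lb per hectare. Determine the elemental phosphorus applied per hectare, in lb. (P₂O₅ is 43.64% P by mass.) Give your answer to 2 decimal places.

58.21 lb P per hectare

P₂O₅ per hectare = 296.4 × 45% = 133.38 lb.
Elemental P = 133.38 × 0.4364 = 58.207 lb per hectare.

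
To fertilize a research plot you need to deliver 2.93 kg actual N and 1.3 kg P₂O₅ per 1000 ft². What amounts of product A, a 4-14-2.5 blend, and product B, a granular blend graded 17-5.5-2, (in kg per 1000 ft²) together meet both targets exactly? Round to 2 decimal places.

Let a = kg of product A, b = kg of product B (per 1000 ft²).
N: 0.04·a + 0.17·b = 2.93
P₂O₅: 0.14·a + 0.055·b = 1.3
Eliminate a: (row1) − 0.04/0.14·(row2) → 0.154286·b = 2.55857, so b = 16.5833.
Back-substitute: a = (2.93 − 0.17·16.5833) / 0.04 = 2.77083.

2.77 kg product A, 16.58 kg product B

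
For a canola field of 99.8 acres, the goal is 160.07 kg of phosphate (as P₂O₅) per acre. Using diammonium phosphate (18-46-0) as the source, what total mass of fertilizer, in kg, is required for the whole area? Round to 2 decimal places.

34728.23 kg

Product per acre = 160.07 / 46% = 347.978 kg.
Total product = 347.978 × 99.8 = 34728.2304 kg.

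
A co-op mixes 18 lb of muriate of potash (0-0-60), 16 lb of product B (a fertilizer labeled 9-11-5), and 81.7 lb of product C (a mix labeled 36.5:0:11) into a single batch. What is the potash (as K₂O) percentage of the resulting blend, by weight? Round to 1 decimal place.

Total mass = 18 + 16 + 81.7 = 115.7 lb.
K₂O mass = 60%×18 + 5%×16 + 11%×81.7 = 20.587 lb.
% K₂O = 20.587 / 115.7 = 17.7934%.

17.8% K₂O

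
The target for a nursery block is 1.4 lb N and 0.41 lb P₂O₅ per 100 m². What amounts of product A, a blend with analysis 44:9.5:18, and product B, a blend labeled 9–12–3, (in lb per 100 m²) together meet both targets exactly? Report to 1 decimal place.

3.0 lb product A, 1.1 lb product B

Per-100 m² balance (a = product A, b = product B):
N: 0.44·a + 0.09·b = 1.4
P₂O₅: 0.095·a + 0.12·b = 0.41
Eliminate b: (row1) − 0.09/0.12·(row2) → 0.36875·a = 1.0925, so a = 2.96271.
Then b = (0.41 − 0.095·2.96271) / 0.12 = 1.07119.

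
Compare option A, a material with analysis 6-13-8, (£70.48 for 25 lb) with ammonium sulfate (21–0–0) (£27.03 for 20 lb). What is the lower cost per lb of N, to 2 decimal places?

option A: N per bag = 25 × 6% = 1.5 lb; cost = 70.48 / 1.5 = £46.9867/lb N.
ammonium sulfate: N per bag = 20 × 21% = 4.2 lb; cost = 27.03 / 4.2 = £6.4357/lb N.
ammonium sulfate is cheaper.

£6.44 per lb N (ammonium sulfate)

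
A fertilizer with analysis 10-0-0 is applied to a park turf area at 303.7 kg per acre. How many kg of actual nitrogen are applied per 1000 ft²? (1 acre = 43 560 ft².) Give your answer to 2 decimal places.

0.70 kg N per thousand sq ft

nitrogen per acre = 303.7 × 10% = 30.37 kg.
Convert to per 1000 ft²: 30.37 × 0.0229568 = 0.697199 kg.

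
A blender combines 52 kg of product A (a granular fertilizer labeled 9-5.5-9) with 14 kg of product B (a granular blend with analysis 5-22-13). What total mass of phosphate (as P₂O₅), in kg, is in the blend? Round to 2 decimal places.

P₂O₅ mass = 5.5%×52 + 22%×14 = 5.94 kg.

5.94 kg P₂O₅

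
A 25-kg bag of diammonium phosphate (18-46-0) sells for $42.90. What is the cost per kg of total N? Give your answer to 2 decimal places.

N in bag = 25 × 18% = 4.5 kg.
Cost per kg N = $42.90 / 4.5 = $9.5333.

$9.53 per kg N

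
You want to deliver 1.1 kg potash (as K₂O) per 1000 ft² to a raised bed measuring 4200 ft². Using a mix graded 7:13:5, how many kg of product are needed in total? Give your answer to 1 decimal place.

Product per 1000 ft² = 1.1 / 5% = 22 kg.
Total product = 22 × 4200 / 1000 = 92.4 kg.

92.4 kg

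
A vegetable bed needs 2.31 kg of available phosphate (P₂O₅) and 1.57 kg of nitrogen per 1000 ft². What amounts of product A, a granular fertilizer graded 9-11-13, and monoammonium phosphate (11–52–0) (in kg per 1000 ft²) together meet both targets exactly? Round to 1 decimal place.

Per-1000 ft² balance (a = product A, b = monoammonium phosphate):
P₂O₅: 0.11·a + 0.52·b = 2.31
N: 0.09·a + 0.11·b = 1.57
Eliminate b: (row1) − 0.52/0.11·(row2) → -0.315455·a = -5.11182, so a = 16.2046.
Then b = (1.57 − 0.09·16.2046) / 0.11 = 1.01441.

16.2 kg product A, 1.0 kg monoammonium phosphate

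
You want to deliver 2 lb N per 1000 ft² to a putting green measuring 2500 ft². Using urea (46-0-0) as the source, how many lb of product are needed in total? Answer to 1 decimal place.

Product per 1000 ft² = 2 / 46% = 4.34783 lb.
Total product = 4.34783 × 2500 / 1000 = 10.8696 lb.

10.9 lb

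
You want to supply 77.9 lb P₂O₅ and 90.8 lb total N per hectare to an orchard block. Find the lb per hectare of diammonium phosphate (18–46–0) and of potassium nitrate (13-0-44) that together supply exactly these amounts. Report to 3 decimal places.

169.348 lb diammonium phosphate, 463.980 lb potassium nitrate

Per-hectare balance (a = diammonium phosphate, b = potassium nitrate):
P₂O₅: 0.46·a + 0·b = 77.9
N: 0.18·a + 0.13·b = 90.8
Eliminate b: (row1) − 0/0.13·(row2) → 0.46·a = 77.9, so a = 169.3478.
Then b = (90.8 − 0.18·169.3478) / 0.13 = 463.9799.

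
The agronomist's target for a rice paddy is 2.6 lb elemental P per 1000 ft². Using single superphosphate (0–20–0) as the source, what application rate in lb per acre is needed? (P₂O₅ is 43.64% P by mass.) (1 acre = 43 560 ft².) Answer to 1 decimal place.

1297.6 lb of product per acre

As P₂O₅: 2.6 / 0.4364 = 5.95784 lb per 1000 ft².
Product per 1000 ft² = 5.95784 / 20% = 29.7892 lb.
Convert to per acre: 29.7892 × 43.56 = 1297.62 lb.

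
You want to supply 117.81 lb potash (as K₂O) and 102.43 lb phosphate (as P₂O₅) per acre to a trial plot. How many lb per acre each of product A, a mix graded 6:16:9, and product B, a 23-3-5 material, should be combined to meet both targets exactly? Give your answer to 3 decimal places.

With a, b = lb per acre of product A and product B:
K₂O: 0.09·a + 0.05·b = 117.81
P₂O₅: 0.16·a + 0.03·b = 102.43
Solving simultaneously: a = 299.4717, b = 1817.1509.

299.472 lb product A, 1817.151 lb product B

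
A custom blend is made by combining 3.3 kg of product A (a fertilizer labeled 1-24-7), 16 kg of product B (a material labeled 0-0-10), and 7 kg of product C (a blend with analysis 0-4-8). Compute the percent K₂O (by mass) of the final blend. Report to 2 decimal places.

Total mass = 3.3 + 16 + 7 = 26.3 kg.
K₂O mass = 7%×3.3 + 10%×16 + 8%×7 = 2.391 kg.
% K₂O = 2.391 / 26.3 = 9.09125%.

9.09% K₂O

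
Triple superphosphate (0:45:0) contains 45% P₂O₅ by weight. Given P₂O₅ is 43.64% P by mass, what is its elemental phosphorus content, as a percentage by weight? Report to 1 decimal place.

%P = 45 × 0.4364 = 19.638%.

19.6% P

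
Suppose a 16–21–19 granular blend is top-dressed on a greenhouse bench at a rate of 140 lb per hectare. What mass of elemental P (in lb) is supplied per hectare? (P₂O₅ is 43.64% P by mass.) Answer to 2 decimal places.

P₂O₅ per hectare = 140 × 21% = 29.4 lb.
Elemental P = 29.4 × 0.4364 = 12.8302 lb per hectare.

12.83 lb P per hectare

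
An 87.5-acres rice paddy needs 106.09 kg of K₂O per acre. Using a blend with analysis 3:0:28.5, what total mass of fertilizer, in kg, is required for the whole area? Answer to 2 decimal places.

32571.49 kg

Product per acre = 106.09 / 28.5% = 372.246 kg.
Total product = 372.246 × 87.5 = 32571.491 kg.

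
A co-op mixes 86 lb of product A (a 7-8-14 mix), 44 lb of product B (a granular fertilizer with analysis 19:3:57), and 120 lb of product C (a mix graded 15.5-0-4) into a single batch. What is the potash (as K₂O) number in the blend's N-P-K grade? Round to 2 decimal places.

16.77% K₂O

Total mass = 86 + 44 + 120 = 250 lb.
K₂O mass = 14%×86 + 57%×44 + 4%×120 = 41.92 lb.
% K₂O = 41.92 / 250 = 16.768%.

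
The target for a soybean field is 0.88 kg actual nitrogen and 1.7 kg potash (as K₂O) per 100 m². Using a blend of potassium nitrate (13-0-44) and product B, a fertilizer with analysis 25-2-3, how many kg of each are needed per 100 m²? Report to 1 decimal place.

With a, b = kg per 100 m² of potassium nitrate and product B:
N: 0.13·a + 0.25·b = 0.88
K₂O: 0.44·a + 0.03·b = 1.7
Eliminate b: (row1) − 0.25/0.03·(row2) → -3.53667·a = -13.2867, so a = 3.75683.
Then b = (1.7 − 0.44·3.75683) / 0.03 = 1.56645.

3.8 kg potassium nitrate, 1.6 kg product B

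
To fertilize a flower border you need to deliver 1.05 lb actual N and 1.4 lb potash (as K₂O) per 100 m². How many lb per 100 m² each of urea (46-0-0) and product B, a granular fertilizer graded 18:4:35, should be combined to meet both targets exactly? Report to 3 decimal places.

0.717 lb urea, 4.000 lb product B

Per-100 m² balance (a = urea, b = product B):
N: 0.46·a + 0.18·b = 1.05
K₂O: 0·a + 0.35·b = 1.4
Solving simultaneously: a = 0.717391, b = 4.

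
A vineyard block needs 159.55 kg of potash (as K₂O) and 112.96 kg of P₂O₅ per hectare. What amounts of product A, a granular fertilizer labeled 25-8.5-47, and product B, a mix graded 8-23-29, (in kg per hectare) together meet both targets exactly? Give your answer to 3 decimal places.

Per-hectare balance (a = product A, b = product B):
K₂O: 0.47·a + 0.29·b = 159.55
P₂O₅: 0.085·a + 0.23·b = 112.96
Eliminate a: (row1) − 0.47/0.085·(row2) → -0.981765·b = -465.052, so b = 473.6902.
Back-substitute: a = (159.55 − 0.29·473.6902) / 0.47 = 47.1911.

47.191 kg product A, 473.690 kg product B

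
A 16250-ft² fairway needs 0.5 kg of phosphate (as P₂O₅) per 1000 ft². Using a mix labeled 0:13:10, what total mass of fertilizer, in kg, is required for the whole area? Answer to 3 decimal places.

62.500 kg

Product per 1000 ft² = 0.5 / 13% = 3.84615 kg.
Total product = 3.84615 × 16250 / 1000 = 62.5 kg.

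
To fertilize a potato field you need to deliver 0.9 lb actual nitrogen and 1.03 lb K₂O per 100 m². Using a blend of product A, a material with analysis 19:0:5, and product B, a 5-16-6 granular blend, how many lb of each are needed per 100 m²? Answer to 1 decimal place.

With a, b = lb per 100 m² of product A and product B:
N: 0.19·a + 0.05·b = 0.9
K₂O: 0.05·a + 0.06·b = 1.03
Solving simultaneously: a = 0.280899, b = 16.9326.

0.3 lb product A, 16.9 lb product B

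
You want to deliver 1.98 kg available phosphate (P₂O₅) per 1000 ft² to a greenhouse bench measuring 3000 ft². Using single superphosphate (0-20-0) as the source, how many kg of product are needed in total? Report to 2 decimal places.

29.70 kg

Product per 1000 ft² = 1.98 / 20% = 9.9 kg.
Total product = 9.9 × 3000 / 1000 = 29.7 kg.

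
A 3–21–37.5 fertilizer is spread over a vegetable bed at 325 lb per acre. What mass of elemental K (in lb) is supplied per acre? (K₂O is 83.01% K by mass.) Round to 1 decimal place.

K₂O per acre = 325 × 37.5% = 121.875 lb.
Elemental K = 121.875 × 0.8301 = 101.168 lb per acre.

101.2 lb K per acre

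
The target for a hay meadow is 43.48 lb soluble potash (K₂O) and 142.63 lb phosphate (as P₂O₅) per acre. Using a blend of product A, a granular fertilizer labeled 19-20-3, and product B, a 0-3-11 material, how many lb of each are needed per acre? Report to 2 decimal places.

681.75 lb product A, 209.34 lb product B

Per-acre balance (a = product A, b = product B):
K₂O: 0.03·a + 0.11·b = 43.48
P₂O₅: 0.2·a + 0.03·b = 142.63
Eliminate a: (row1) − 0.03/0.2·(row2) → 0.1055·b = 22.0855, so b = 209.341.
Back-substitute: a = (43.48 − 0.11·209.341) / 0.03 = 681.749.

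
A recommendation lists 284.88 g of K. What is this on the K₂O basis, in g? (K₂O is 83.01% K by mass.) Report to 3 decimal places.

343.188 g K₂O

K₂O = 284.88 / 0.8301 = 343.1876 g.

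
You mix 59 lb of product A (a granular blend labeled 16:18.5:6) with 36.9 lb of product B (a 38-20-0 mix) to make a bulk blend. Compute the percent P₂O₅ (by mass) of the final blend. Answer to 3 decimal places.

Total mass = 59 + 36.9 = 95.9 lb.
P₂O₅ mass = 18.5%×59 + 20%×36.9 = 18.295 lb.
% P₂O₅ = 18.295 / 95.9 = 19.0772%.

19.077% P₂O₅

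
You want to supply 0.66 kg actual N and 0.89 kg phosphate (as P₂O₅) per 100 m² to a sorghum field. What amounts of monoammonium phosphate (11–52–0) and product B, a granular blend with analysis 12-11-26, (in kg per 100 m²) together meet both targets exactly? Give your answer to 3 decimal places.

0.680 kg monoammonium phosphate, 4.877 kg product B

Let a = kg of monoammonium phosphate, b = kg of product B (per 100 m²).
N: 0.11·a + 0.12·b = 0.66
P₂O₅: 0.52·a + 0.11·b = 0.89
From row1: a = (0.66 − 0.12·b) / 0.11.
Into row2: 0.52·(0.66 − 0.12·b)/0.11 + 0.11·b = 0.89 → b = 4.87674, a = 0.67992.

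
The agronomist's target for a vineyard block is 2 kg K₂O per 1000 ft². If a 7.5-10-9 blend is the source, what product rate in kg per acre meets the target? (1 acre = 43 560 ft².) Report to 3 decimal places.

968.000 kg of product per acre

Product per 1000 ft² = 2 / 9% = 22.2222 kg.
Convert to per acre: 22.2222 × 43.56 = 968 kg.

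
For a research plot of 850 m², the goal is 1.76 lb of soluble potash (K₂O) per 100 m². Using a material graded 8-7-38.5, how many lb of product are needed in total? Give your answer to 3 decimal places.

38.857 lb

Product per 100 m² = 1.76 / 38.5% = 4.57143 lb.
Total product = 4.57143 × 850 / 100 = 38.8571 lb.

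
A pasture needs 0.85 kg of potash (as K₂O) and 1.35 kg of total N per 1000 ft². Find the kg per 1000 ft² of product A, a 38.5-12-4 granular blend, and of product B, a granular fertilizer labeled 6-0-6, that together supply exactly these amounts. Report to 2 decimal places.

Per-1000 ft² balance (a = product A, b = product B):
K₂O: 0.04·a + 0.06·b = 0.85
N: 0.385·a + 0.06·b = 1.35
Eliminate a: (row1) − 0.04/0.385·(row2) → 0.0537662·b = 0.70974, so b = 13.2005.
Back-substitute: a = (0.85 − 0.06·13.2005) / 0.04 = 1.44928.

1.45 kg product A, 13.20 kg product B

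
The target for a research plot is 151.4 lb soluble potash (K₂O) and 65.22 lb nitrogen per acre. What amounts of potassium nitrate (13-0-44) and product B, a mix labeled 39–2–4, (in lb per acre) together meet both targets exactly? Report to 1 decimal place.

339.2 lb potassium nitrate, 54.2 lb product B

With a, b = lb per acre of potassium nitrate and product B:
K₂O: 0.44·a + 0.04·b = 151.4
N: 0.13·a + 0.39·b = 65.22
Solving simultaneously: a = 339.166, b = 54.1755.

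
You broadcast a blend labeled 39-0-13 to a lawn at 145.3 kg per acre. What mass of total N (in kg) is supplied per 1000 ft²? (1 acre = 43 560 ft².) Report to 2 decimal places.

1.30 kg N per thousand sq ft

nitrogen per acre = 145.3 × 39% = 56.667 kg.
Convert to per 1000 ft²: 56.667 × 0.0229568 = 1.3009 kg.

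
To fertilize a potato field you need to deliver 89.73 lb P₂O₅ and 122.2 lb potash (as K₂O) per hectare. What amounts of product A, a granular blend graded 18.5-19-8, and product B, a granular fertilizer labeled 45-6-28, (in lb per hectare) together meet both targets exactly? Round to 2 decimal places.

Per-hectare balance (a = product A, b = product B):
P₂O₅: 0.19·a + 0.06·b = 89.73
K₂O: 0.08·a + 0.28·b = 122.2
Solving simultaneously: a = 367.612, b = 331.397.

367.61 lb product A, 331.40 lb product B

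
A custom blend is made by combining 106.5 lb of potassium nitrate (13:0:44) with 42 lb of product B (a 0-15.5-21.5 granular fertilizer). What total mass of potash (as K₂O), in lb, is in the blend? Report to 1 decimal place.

55.9 lb K₂O

K₂O mass = 44%×106.5 + 21.5%×42 = 55.89 lb.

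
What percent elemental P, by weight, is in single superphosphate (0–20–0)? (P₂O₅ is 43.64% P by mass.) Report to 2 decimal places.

%P = 20 × 0.4364 = 8.728%.

8.73% P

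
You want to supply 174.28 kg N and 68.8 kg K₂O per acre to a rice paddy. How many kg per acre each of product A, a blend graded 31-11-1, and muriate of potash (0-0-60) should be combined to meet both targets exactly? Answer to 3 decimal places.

With a, b = kg per acre of product A and muriate of potash:
N: 0.31·a + 0·b = 174.28
K₂O: 0.01·a + 0.6·b = 68.8
From row1: a = (174.28 − 0·b) / 0.31.
Into row2: 0.01·(174.28 − 0·b)/0.31 + 0.6·b = 68.8 → b = 105.2968, a = 562.1935.

562.194 kg product A, 105.297 kg muriate of potash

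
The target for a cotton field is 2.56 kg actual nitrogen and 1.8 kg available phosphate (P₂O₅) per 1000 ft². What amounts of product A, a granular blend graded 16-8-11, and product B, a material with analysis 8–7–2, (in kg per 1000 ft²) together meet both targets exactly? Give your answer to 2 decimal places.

Let a = kg of product A, b = kg of product B (per 1000 ft²).
N: 0.16·a + 0.08·b = 2.56
P₂O₅: 0.08·a + 0.07·b = 1.8
Solving simultaneously: a = 7.33333, b = 17.3333.

7.33 kg product A, 17.33 kg product B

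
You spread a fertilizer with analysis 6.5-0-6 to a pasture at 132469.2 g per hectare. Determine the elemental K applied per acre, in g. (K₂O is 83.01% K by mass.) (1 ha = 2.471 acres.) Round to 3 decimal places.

2670.077 g K per acre

K₂O per hectare = 132469.2 × 6% = 7948.15 g.
Elemental K = 7948.15 × 0.8301 = 6597.76 g per hectare.
Convert to per acre: 6597.76 × 0.404694 = 2670.0773 g.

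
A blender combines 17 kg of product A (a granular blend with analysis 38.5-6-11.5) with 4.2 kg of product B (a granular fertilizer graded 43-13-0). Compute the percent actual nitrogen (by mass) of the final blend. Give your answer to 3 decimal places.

Total mass = 17 + 4.2 = 21.2 kg.
N mass = 38.5%×17 + 43%×4.2 = 8.351 kg.
% N = 8.351 / 21.2 = 39.3915%.

39.392% N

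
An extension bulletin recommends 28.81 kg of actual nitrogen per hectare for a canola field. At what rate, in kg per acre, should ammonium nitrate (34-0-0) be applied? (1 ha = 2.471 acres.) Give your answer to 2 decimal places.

34.29 kg of product per acre

Product per hectare = 28.81 / 34% = 84.7353 kg.
Convert to per acre: 84.7353 × 0.404694 = 34.2919 kg.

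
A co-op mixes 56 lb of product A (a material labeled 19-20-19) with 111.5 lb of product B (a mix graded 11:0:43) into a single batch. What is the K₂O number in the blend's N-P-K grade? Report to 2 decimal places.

Total mass = 56 + 111.5 = 167.5 lb.
K₂O mass = 19%×56 + 43%×111.5 = 58.585 lb.
% K₂O = 58.585 / 167.5 = 34.9761%.

34.98% K₂O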